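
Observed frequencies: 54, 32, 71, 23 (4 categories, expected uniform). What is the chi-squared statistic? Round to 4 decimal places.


chi2 = sum((O-E)^2/E), E = total/4
total = 180, E = 180/4 = 45
(54 - 45)^2 / 45 = 81 / 45 = 1.8
(32 - 45)^2 / 45 = 169 / 45 = 169/45 ≈ 3.755556
(71 - 45)^2 / 45 = 676 / 45 = 676/45 ≈ 15.022222
(23 - 45)^2 / 45 = 484 / 45 = 484/45 ≈ 10.755556
chi2 = 94/3 ≈ 31.333333

31.3333


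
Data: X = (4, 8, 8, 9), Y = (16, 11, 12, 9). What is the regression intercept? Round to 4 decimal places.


a = ybar - b*xbar, where b = sum((xi-xbar)(yi-ybar)) / sum((xi-xbar)^2)
n = 4, xbar = 29/4 = 7.25, ybar = 48/4 = 12
Sxy = sum((xi-xbar)(yi-ybar)) = -19
Sxx = sum((xi-xbar)^2) = 14.75
b = Sxy / Sxx = -76/59 ≈ -1.288136
a = 12 - (-1.288136) * 7.25 = 1259/59 ≈ 21.338983

21.3390


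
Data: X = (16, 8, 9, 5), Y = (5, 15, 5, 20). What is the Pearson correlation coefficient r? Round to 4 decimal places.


r = sum((xi-xbar)(yi-ybar)) / sqrt(sum((xi-xbar)^2) * sum((yi-ybar)^2))
n = 4, xbar = 38/4 = 9.5, ybar = 45/4 = 11.25
Sxy = sum((xi-xbar)(yi-ybar)) = -82.5
Sxx = sum((xi-xbar)^2) = 65
Syy = sum((yi-ybar)^2) = 168.75
sqrt(Sxx*Syy) ≈ 104.731800
r = Sxy / sqrt(Sxx*Syy) = -82.5 / 104.731800 ≈ -0.787726

-0.7877


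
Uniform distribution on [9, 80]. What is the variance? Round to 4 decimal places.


Var = (b-a)^2 / 12
(b-a)^2 = (80 - 9)^2 = 5041
Var = 5041/12 ≈ 420.083333

420.0833


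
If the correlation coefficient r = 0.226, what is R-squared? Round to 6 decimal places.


R^2 = r^2 = (0.226)^2 = 0.051076

0.051076


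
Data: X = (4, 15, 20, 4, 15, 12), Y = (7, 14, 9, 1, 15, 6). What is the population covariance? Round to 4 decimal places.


Cov = (1/n)*sum((xi-xbar)(yi-ybar))
n = 6, xbar = 70/6 = 35/3 ≈ 11.666667, ybar = 52/6 = 26/3 ≈ 8.666667
sum((xi-xbar)(yi-ybar)) = 337/3 ≈ 112.333333
Cov = 112.333333 / 6 = 337/18 ≈ 18.722222

18.7222


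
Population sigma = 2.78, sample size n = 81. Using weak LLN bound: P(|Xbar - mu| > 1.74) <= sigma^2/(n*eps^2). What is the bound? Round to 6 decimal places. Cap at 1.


bound = min(1, sigma^2/(n*eps^2))
sigma^2 = 2.78^2 = 7.7284
n*eps^2 = 81 * 1.74^2 = 81 * 3.0276 = 245.2356
sigma^2/(n*eps^2) = 7.7284 / 245.2356 ≈ 0.03151418

0.031514


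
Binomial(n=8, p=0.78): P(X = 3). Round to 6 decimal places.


P = C(n,k) * p^k * (1-p)^(n-k)
C(8,3) = 56
p^k = 0.78^3 = 0.474552
(1-p)^(n-k) = 0.22^5 = 0.0005153632
P = 56 * 0.474552 * 0.0005153632 ≈ 0.013696

0.013696


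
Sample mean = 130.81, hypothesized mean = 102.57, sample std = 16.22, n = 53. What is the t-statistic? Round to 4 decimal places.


t = (xbar - mu0) / (s/sqrt(n))
xbar - mu0 = 130.81 - 102.57 = 28.24
sqrt(53) ≈ 7.28010989
s/sqrt(n) = 16.22 / 7.28010989 ≈ 2.22798835
t = 28.24 / 2.22798835 ≈ 12.675111

12.6751


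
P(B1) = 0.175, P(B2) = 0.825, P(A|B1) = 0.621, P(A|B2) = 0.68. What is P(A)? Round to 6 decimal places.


P(A) = P(A|B1)*P(B1) + P(A|B2)*P(B2)
P(A|B1)*P(B1) = 0.621 * 0.175 = 0.108675
P(A|B2)*P(B2) = 0.68 * 0.825 = 0.561
P(A) = 0.108675 + 0.561 = 0.669675

0.669675


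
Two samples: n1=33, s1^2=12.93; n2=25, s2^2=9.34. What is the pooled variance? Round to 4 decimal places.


sp^2 = ((n1-1)*s1^2 + (n2-1)*s2^2)/(n1+n2-2)
(n1-1)*s1^2 = 32 * 12.93 = 413.76
(n2-1)*s2^2 = 24 * 9.34 = 224.16
numerator = 413.76 + 224.16 = 637.92
n1+n2-2 = 56
sp^2 = 637.92 / 56 = 3987/350 ≈ 11.391429

11.3914


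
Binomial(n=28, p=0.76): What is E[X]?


E[X] = n*p = 28 * 0.76 = 21.28

21.28


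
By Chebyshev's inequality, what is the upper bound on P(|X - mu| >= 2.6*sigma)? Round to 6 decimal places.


P <= 1/k^2
k^2 = 2.6^2 = 6.76
1/k^2 = 1 / 6.76 = 25/169 ≈ 0.14792899

0.147929


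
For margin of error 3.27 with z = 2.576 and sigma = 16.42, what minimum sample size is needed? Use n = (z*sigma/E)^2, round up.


z*sigma/E = 2.576 * 16.42 / 3.27 ≈ 12.935144
(z*sigma/E)^2 ≈ 167.317943
round up: n = 168

168


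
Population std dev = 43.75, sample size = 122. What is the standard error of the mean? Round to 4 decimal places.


SE = sigma / sqrt(n)
sqrt(122) ≈ 11.045361
SE = 43.75 / 11.045361 ≈ 3.960939

3.9609


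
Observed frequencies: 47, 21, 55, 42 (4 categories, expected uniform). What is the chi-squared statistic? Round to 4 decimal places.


chi2 = sum((O-E)^2/E), E = total/4
total = 165, E = 165/4 = 41.25
(47 - 41.25)^2 / 41.25 = 33.0625 / 41.25 = 529/660 ≈ 0.801515
(21 - 41.25)^2 / 41.25 = 410.0625 / 41.25 = 2187/220 ≈ 9.940909
(55 - 41.25)^2 / 41.25 = 189.0625 / 41.25 = 55/12 ≈ 4.583333
(42 - 41.25)^2 / 41.25 = 0.5625 / 41.25 = 3/220 ≈ 0.013636
chi2 = 2531/165 ≈ 15.339394

15.3394


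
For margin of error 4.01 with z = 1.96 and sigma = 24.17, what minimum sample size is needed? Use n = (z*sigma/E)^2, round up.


z*sigma/E = 1.96 * 24.17 / 4.01 ≈ 11.813766
(z*sigma/E)^2 ≈ 139.565057
round up: n = 140

140


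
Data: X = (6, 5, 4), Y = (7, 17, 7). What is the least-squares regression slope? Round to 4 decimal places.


b = sum((xi-xbar)(yi-ybar)) / sum((xi-xbar)^2)
n = 3, xbar = 15/3 = 5, ybar = 31/3 ≈ 10.333333
Sxy = sum((xi-xbar)(yi-ybar)) = 0
Sxx = sum((xi-xbar)^2) = 2
b = Sxy / Sxx = 0

0.0000


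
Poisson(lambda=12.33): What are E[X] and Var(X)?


E[X] = Var(X) = lambda = 12.33

12.33, 12.33


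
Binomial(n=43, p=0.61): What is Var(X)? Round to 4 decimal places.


Var = n*p*(1-p) = 43 * 0.61 * 0.39 = 10.2297

10.2297


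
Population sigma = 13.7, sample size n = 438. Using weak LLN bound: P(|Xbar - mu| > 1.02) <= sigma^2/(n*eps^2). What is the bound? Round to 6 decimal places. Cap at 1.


bound = min(1, sigma^2/(n*eps^2))
sigma^2 = 13.7^2 = 187.69
n*eps^2 = 438 * 1.02^2 = 438 * 1.0404 = 455.6952
sigma^2/(n*eps^2) = 187.69 / 455.6952 ≈ 0.41187618

0.411876


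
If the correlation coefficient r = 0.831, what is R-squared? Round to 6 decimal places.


R^2 = r^2 = (0.831)^2 = 0.690561

0.690561


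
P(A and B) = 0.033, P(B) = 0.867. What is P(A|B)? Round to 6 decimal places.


P(A|B) = P(A and B) / P(B) = 0.033 / 0.867 = 11/289 ≈ 0.03806228

0.038062


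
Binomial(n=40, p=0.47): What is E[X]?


E[X] = n*p = 40 * 0.47 = 18.8

18.8


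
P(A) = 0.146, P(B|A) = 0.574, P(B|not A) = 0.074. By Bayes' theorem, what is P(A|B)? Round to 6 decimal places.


P(A|B) = P(B|A)*P(A) / P(B), P(B) = P(B|A)*P(A) + P(B|not A)*P(not A)
P(B|A)*P(A) = 0.574 * 0.146 = 0.083804
P(B|not A)*P(not A) = 0.074 * 0.854 = 0.063196
P(B) = 0.083804 + 0.063196 = 0.147
P(A|B) = 0.083804 / 0.147 = 2993/5250 ≈ 0.57009524

0.570095


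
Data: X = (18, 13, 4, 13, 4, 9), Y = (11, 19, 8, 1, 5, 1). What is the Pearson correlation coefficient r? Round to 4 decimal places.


r = sum((xi-xbar)(yi-ybar)) / sqrt(sum((xi-xbar)^2) * sum((yi-ybar)^2))
n = 6, xbar = 61/6 ≈ 10.166667, ybar = 45/6 = 7.5
Sxy = sum((xi-xbar)(yi-ybar)) = 61.5
Sxx = sum((xi-xbar)^2) = 929/6 ≈ 154.833333
Syy = sum((yi-ybar)^2) = 235.5
sqrt(Sxx*Syy) ≈ 190.953528
r = Sxy / sqrt(Sxx*Syy) = 61.5 / 190.953528 ≈ 0.322068

0.3221


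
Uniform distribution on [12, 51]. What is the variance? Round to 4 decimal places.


Var = (b-a)^2 / 12
(b-a)^2 = (51 - 12)^2 = 1521
Var = 1521/12 = 126.75

126.7500


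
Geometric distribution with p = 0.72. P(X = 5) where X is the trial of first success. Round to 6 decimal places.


P = (1-p)^(k-1) * p
(1-p)^(k-1) = 0.28^4 = 0.00614656
P = 0.00614656 * 0.72 ≈ 0.004425523

0.004426


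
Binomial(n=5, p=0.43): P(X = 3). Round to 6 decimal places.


P = C(n,k) * p^k * (1-p)^(n-k)
C(5,3) = 10
p^k = 0.43^3 = 0.079507
(1-p)^(n-k) = 0.57^2 = 0.3249
P = 10 * 0.079507 * 0.3249 ≈ 0.258318

0.258318


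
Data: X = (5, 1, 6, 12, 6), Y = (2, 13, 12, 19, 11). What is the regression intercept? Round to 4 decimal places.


a = ybar - b*xbar, where b = sum((xi-xbar)(yi-ybar)) / sum((xi-xbar)^2)
n = 5, xbar = 30/5 = 6, ybar = 57/5 = 11.4
Sxy = sum((xi-xbar)(yi-ybar)) = 47
Sxx = sum((xi-xbar)^2) = 62
b = Sxy / Sxx = 47/62 ≈ 0.758065
a = 11.4 - 0.758065 * 6 = 1062/155 ≈ 6.851613

6.8516


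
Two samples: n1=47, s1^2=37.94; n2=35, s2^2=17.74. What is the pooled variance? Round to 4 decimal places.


sp^2 = ((n1-1)*s1^2 + (n2-1)*s2^2)/(n1+n2-2)
(n1-1)*s1^2 = 46 * 37.94 = 1745.24
(n2-1)*s2^2 = 34 * 17.74 = 603.16
numerator = 1745.24 + 603.16 = 2348.4
n1+n2-2 = 80
sp^2 = 2348.4 / 80 = 29.355

29.3550


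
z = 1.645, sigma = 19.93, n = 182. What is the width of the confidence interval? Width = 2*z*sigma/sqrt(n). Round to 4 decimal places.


width = 2*z*sigma/sqrt(n)
2*z*sigma = 2 * 1.645 * 19.93 = 65.5697
sqrt(182) ≈ 13.490738
width = 65.5697 / 13.490738 ≈ 4.860350

4.8603


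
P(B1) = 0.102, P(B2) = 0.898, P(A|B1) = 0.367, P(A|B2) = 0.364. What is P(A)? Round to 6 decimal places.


P(A) = P(A|B1)*P(B1) + P(A|B2)*P(B2)
P(A|B1)*P(B1) = 0.367 * 0.102 = 0.037434
P(A|B2)*P(B2) = 0.364 * 0.898 = 0.326872
P(A) = 0.037434 + 0.326872 = 0.364306

0.364306


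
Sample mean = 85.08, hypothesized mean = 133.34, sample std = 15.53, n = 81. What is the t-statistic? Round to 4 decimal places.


t = (xbar - mu0) / (s/sqrt(n))
xbar - mu0 = 85.08 - 133.34 = -48.26
sqrt(81) = 9
s/sqrt(n) = 15.53 / 9 = 1553/900 ≈ 1.72555556
t = -48.26 / 1.72555556 = -43434/1553 ≈ -27.967804

-27.9678


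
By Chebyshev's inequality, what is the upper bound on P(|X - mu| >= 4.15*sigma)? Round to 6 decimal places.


P <= 1/k^2
k^2 = 4.15^2 = 17.2225
1/k^2 = 1 / 17.2225 = 400/6889 ≈ 0.05806358

0.058064


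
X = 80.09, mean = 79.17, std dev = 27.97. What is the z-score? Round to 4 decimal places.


z = (X - mu) / sigma
X - mu = 80.09 - 79.17 = 0.92
z = 0.92 / 27.97 = 92/2797 ≈ 0.032892

0.0329


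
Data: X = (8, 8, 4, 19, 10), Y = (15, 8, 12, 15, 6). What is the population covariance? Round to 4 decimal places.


Cov = (1/n)*sum((xi-xbar)(yi-ybar))
n = 5, xbar = 49/5 = 9.8, ybar = 56/5 = 11.2
sum((xi-xbar)(yi-ybar)) = 28.2
Cov = 28.2 / 5 = 5.64

5.6400


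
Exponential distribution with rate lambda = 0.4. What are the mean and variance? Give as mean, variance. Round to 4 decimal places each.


mean = 1/lam, var = 1/lam^2
mean = 1 / 0.4 = 2.5
lam^2 = 0.4^2 = 0.16
var = 1 / 0.16 = 6.25

2.5000, 6.2500


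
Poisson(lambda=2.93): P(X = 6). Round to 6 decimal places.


P = e^(-lam) * lam^k / k!
e^(-2.93) ≈ 0.05339704
lam^k = 2.93^6 ≈ 632.711491
k! = 6! = 720
P = 0.05339704 * 632.711491 / 720 ≈ 0.046923

0.046923


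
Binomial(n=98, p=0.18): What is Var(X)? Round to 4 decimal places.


Var = n*p*(1-p) = 98 * 0.18 * 0.82 = 14.4648

14.4648


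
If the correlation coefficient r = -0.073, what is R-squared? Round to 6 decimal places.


R^2 = r^2 = (-0.073)^2 = 0.005329

0.005329


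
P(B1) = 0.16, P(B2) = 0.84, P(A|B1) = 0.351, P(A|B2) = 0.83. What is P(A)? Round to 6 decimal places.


P(A) = P(A|B1)*P(B1) + P(A|B2)*P(B2)
P(A|B1)*P(B1) = 0.351 * 0.16 = 0.05616
P(A|B2)*P(B2) = 0.83 * 0.84 = 0.6972
P(A) = 0.05616 + 0.6972 = 0.75336

0.753360


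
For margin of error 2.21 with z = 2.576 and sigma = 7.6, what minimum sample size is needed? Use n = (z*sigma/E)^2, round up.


z*sigma/E = 2.576 * 7.6 / 2.21 = 48944/5525 ≈ 8.858643
(z*sigma/E)^2 ≈ 78.475548
round up: n = 79

79


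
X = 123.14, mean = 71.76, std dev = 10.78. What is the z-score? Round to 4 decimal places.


z = (X - mu) / sigma
X - mu = 123.14 - 71.76 = 51.38
z = 51.38 / 10.78 = 367/77 ≈ 4.766234

4.7662


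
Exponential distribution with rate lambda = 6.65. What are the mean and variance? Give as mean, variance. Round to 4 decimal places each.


mean = 1/lam, var = 1/lam^2
mean = 1 / 6.65 = 20/133 ≈ 0.150376
lam^2 = 6.65^2 = 44.2225
var = 1 / 44.2225 ≈ 0.022613

0.1504, 0.0226


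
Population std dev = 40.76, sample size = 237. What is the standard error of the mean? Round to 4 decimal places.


SE = sigma / sqrt(n)
sqrt(237) ≈ 15.394804
SE = 40.76 / 15.394804 ≈ 2.647647

2.6476


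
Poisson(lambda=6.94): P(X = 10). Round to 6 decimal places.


P = e^(-lam) * lam^k / k!
e^(-6.94) ≈ 0.0009682696
lam^k = 6.94^10 ≈ 259175953.250949
k! = 10! = 3628800
P = 0.0009682696 * 259175953.250949 / 3628800 ≈ 0.069156

0.069156


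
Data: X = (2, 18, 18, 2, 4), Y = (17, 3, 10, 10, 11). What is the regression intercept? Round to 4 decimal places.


a = ybar - b*xbar, where b = sum((xi-xbar)(yi-ybar)) / sum((xi-xbar)^2)
n = 5, xbar = 44/5 = 8.8, ybar = 51/5 = 10.2
Sxy = sum((xi-xbar)(yi-ybar)) = -116.8
Sxx = sum((xi-xbar)^2) = 284.8
b = Sxy / Sxx = -73/178 ≈ -0.410112
a = 10.2 - (-0.410112) * 8.8 = 1229/89 ≈ 13.808989

13.8090


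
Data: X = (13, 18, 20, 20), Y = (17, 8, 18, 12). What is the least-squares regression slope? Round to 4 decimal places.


b = sum((xi-xbar)(yi-ybar)) / sum((xi-xbar)^2)
n = 4, xbar = 71/4 = 17.75, ybar = 55/4 = 13.75
Sxy = sum((xi-xbar)(yi-ybar)) = -11.25
Sxx = sum((xi-xbar)^2) = 32.75
b = Sxy / Sxx = -45/131 ≈ -0.343511

-0.3435


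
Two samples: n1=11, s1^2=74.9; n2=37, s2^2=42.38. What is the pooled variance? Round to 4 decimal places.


sp^2 = ((n1-1)*s1^2 + (n2-1)*s2^2)/(n1+n2-2)
(n1-1)*s1^2 = 10 * 74.9 = 749
(n2-1)*s2^2 = 36 * 42.38 = 1525.68
numerator = 749 + 1525.68 = 2274.68
n1+n2-2 = 46
sp^2 = 2274.68 / 46 = 56867/1150 ≈ 49.449565

49.4496


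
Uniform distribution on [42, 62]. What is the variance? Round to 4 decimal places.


Var = (b-a)^2 / 12
(b-a)^2 = (62 - 42)^2 = 400
Var = 400/12 ≈ 33.333333

33.3333


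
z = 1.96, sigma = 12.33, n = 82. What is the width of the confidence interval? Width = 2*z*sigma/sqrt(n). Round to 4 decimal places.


width = 2*z*sigma/sqrt(n)
2*z*sigma = 2 * 1.96 * 12.33 = 48.3336
sqrt(82) ≈ 9.055385
width = 48.3336 / 9.055385 ≈ 5.337553

5.3376


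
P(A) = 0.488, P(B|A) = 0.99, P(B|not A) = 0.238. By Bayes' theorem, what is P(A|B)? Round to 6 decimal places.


P(A|B) = P(B|A)*P(A) / P(B), P(B) = P(B|A)*P(A) + P(B|not A)*P(not A)
P(B|A)*P(A) = 0.99 * 0.488 = 0.48312
P(B|not A)*P(not A) = 0.238 * 0.512 = 0.121856
P(B) = 0.48312 + 0.121856 = 0.604976
P(A|B) = 0.48312 / 0.604976 ≈ 0.79857713

0.798577


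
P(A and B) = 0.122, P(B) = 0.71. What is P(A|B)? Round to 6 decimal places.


P(A|B) = P(A and B) / P(B) = 0.122 / 0.71 = 61/355 ≈ 0.17183099

0.171831


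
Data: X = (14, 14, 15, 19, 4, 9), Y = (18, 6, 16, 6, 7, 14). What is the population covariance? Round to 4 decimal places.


Cov = (1/n)*sum((xi-xbar)(yi-ybar))
n = 6, xbar = 75/6 = 12.5, ybar = 67/6 ≈ 11.166667
sum((xi-xbar)(yi-ybar)) = 6.5
Cov = 6.5 / 6 = 13/12 ≈ 1.083333

1.0833


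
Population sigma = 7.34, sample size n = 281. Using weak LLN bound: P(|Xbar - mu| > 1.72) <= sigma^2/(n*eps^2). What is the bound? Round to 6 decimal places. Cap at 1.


bound = min(1, sigma^2/(n*eps^2))
sigma^2 = 7.34^2 = 53.8756
n*eps^2 = 281 * 1.72^2 = 281 * 2.9584 = 831.3104
sigma^2/(n*eps^2) = 53.8756 / 831.3104 ≈ 0.06480804

0.064808


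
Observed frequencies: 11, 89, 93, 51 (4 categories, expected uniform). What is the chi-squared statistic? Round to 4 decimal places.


chi2 = sum((O-E)^2/E), E = total/4
total = 244, E = 244/4 = 61
(11 - 61)^2 / 61 = 2500 / 61 = 2500/61 ≈ 40.983607
(89 - 61)^2 / 61 = 784 / 61 = 784/61 ≈ 12.852459
(93 - 61)^2 / 61 = 1024 / 61 = 1024/61 ≈ 16.786885
(51 - 61)^2 / 61 = 100 / 61 = 100/61 ≈ 1.639344
chi2 = 4408/61 ≈ 72.262295

72.2623


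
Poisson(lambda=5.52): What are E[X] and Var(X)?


E[X] = Var(X) = lambda = 5.52

5.52, 5.52


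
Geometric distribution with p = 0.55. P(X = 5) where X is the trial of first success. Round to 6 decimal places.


P = (1-p)^(k-1) * p
(1-p)^(k-1) = 0.45^4 = 0.04100625
P = 0.04100625 * 0.55 ≈ 0.02255344

0.022553


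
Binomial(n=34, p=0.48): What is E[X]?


E[X] = n*p = 34 * 0.48 = 16.32

16.32


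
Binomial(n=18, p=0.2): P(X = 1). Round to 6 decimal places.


P = C(n,k) * p^k * (1-p)^(n-k)
C(18,1) = 18
p^k = 0.2^1 = 0.2
(1-p)^(n-k) = 0.8^17 ≈ 0.02251800
P = 18 * 0.2 * 0.02251800 ≈ 0.081065

0.081065


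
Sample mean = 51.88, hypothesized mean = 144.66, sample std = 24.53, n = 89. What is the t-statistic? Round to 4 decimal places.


t = (xbar - mu0) / (s/sqrt(n))
xbar - mu0 = 51.88 - 144.66 = -92.78
sqrt(89) ≈ 9.43398113
s/sqrt(n) = 24.53 / 9.43398113 ≈ 2.60017480
t = -92.78 / 2.60017480 ≈ -35.682216

-35.6822


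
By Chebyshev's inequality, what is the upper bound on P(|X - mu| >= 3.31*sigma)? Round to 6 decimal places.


P <= 1/k^2
k^2 = 3.31^2 = 10.9561
1/k^2 = 1 / 10.9561 ≈ 0.09127335

0.091273


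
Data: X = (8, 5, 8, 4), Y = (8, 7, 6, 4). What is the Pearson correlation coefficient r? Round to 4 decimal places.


r = sum((xi-xbar)(yi-ybar)) / sqrt(sum((xi-xbar)^2) * sum((yi-ybar)^2))
n = 4, xbar = 25/4 = 6.25, ybar = 25/4 = 6.25
Sxy = sum((xi-xbar)(yi-ybar)) = 6.75
Sxx = sum((xi-xbar)^2) = 12.75
Syy = sum((yi-ybar)^2) = 8.75
sqrt(Sxx*Syy) ≈ 10.562315
r = Sxy / sqrt(Sxx*Syy) = 6.75 / 10.562315 ≈ 0.639064

0.6391


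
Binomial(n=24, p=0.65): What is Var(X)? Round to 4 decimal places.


Var = n*p*(1-p) = 24 * 0.65 * 0.35 = 5.46

5.4600


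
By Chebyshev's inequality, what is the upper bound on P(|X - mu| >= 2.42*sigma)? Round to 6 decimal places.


P <= 1/k^2
k^2 = 2.42^2 = 5.8564
1/k^2 = 1 / 5.8564 ≈ 0.17075336

0.170753


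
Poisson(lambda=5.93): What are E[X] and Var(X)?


E[X] = Var(X) = lambda = 5.93

5.93, 5.93


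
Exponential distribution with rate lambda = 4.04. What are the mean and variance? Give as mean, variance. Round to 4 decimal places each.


mean = 1/lam, var = 1/lam^2
mean = 1 / 4.04 = 25/101 ≈ 0.247525
lam^2 = 4.04^2 = 16.3216
var = 1 / 16.3216 ≈ 0.061269

0.2475, 0.0613


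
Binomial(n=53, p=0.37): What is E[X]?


E[X] = n*p = 53 * 0.37 = 19.61

19.61


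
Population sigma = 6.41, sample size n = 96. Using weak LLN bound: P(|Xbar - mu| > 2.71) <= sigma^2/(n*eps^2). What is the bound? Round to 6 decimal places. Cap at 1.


bound = min(1, sigma^2/(n*eps^2))
sigma^2 = 6.41^2 = 41.0881
n*eps^2 = 96 * 2.71^2 = 96 * 7.3441 = 705.0336
sigma^2/(n*eps^2) = 41.0881 / 705.0336 ≈ 0.05827822

0.058278


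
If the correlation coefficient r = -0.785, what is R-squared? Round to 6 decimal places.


R^2 = r^2 = (-0.785)^2 = 0.616225

0.616225


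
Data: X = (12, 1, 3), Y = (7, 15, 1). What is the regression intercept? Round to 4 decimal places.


a = ybar - b*xbar, where b = sum((xi-xbar)(yi-ybar)) / sum((xi-xbar)^2)
n = 3, xbar = 16/3 ≈ 5.333333, ybar = 23/3 ≈ 7.666667
Sxy = sum((xi-xbar)(yi-ybar)) = -62/3 ≈ -20.666667
Sxx = sum((xi-xbar)^2) = 206/3 ≈ 68.666667
b = Sxy / Sxx = -31/103 ≈ -0.300971
a = 7.666667 - (-0.300971) * 5.333333 = 955/103 ≈ 9.271845

9.2718


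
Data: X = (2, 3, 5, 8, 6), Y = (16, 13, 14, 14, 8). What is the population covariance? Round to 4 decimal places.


Cov = (1/n)*sum((xi-xbar)(yi-ybar))
n = 5, xbar = 24/5 = 4.8, ybar = 65/5 = 13
sum((xi-xbar)(yi-ybar)) = -11
Cov = -11 / 5 = -2.2

-2.2000


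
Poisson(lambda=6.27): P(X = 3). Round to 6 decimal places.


P = e^(-lam) * lam^k / k!
e^(-6.27) ≈ 0.001892229
lam^k = 6.27^3 = 246.491883
k! = 3! = 6
P = 0.001892229 * 246.491883 / 6 ≈ 0.077736

0.077736


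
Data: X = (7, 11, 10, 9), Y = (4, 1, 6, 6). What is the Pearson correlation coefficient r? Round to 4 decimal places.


r = sum((xi-xbar)(yi-ybar)) / sqrt(sum((xi-xbar)^2) * sum((yi-ybar)^2))
n = 4, xbar = 37/4 = 9.25, ybar = 17/4 = 4.25
Sxy = sum((xi-xbar)(yi-ybar)) = -4.25
Sxx = sum((xi-xbar)^2) = 8.75
Syy = sum((yi-ybar)^2) = 16.75
sqrt(Sxx*Syy) ≈ 12.106300
r = Sxy / sqrt(Sxx*Syy) = -4.25 / 12.106300 ≈ -0.351057

-0.3511


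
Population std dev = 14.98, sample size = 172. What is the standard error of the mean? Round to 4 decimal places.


SE = sigma / sqrt(n)
sqrt(172) ≈ 13.114877
SE = 14.98 / 13.114877 ≈ 1.142214

1.1422


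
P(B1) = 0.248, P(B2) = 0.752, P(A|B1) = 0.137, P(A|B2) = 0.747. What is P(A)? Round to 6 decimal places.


P(A) = P(A|B1)*P(B1) + P(A|B2)*P(B2)
P(A|B1)*P(B1) = 0.137 * 0.248 = 0.033976
P(A|B2)*P(B2) = 0.747 * 0.752 = 0.561744
P(A) = 0.033976 + 0.561744 = 0.59572

0.595720


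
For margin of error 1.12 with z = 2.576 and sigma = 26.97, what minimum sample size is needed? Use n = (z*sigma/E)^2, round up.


z*sigma/E = 2.576 * 26.97 / 1.12 = 62.031
(z*sigma/E)^2 = 3847.844961
round up: n = 3848

3848


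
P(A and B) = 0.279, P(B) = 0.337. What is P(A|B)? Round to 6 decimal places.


P(A|B) = P(A and B) / P(B) = 0.279 / 0.337 = 279/337 ≈ 0.82789318

0.827893


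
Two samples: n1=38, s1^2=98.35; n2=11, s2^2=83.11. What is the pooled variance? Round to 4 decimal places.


sp^2 = ((n1-1)*s1^2 + (n2-1)*s2^2)/(n1+n2-2)
(n1-1)*s1^2 = 37 * 98.35 = 3638.95
(n2-1)*s2^2 = 10 * 83.11 = 831.1
numerator = 3638.95 + 831.1 = 4470.05
n1+n2-2 = 47
sp^2 = 4470.05 / 47 = 89401/940 ≈ 95.107447

95.1074


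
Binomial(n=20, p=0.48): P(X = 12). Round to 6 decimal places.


P = C(n,k) * p^k * (1-p)^(n-k)
C(20,12) = 125970
p^k = 0.48^12 ≈ 0.0001495873
(1-p)^(n-k) = 0.52^8 ≈ 0.005345973
P = 125970 * 0.0001495873 * 0.005345973 ≈ 0.100737

0.100737


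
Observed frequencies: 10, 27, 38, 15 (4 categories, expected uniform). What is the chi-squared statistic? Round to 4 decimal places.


chi2 = sum((O-E)^2/E), E = total/4
total = 90, E = 90/4 = 22.5
(10 - 22.5)^2 / 22.5 = 156.25 / 22.5 = 125/18 ≈ 6.944444
(27 - 22.5)^2 / 22.5 = 20.25 / 22.5 = 0.9
(38 - 22.5)^2 / 22.5 = 240.25 / 22.5 = 961/90 ≈ 10.677778
(15 - 22.5)^2 / 22.5 = 56.25 / 22.5 = 2.5
chi2 = 946/45 ≈ 21.022222

21.0222


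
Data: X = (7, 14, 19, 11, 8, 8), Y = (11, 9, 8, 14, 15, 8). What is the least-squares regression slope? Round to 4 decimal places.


b = sum((xi-xbar)(yi-ybar)) / sum((xi-xbar)^2)
n = 6, xbar = 67/6 ≈ 11.166667, ybar = 65/6 ≈ 10.833333
Sxy = sum((xi-xbar)(yi-ybar)) = -197/6 ≈ -32.833333
Sxx = sum((xi-xbar)^2) = 641/6 ≈ 106.833333
b = Sxy / Sxx = -197/641 ≈ -0.307332

-0.3073


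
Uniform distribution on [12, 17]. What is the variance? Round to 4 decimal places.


Var = (b-a)^2 / 12
(b-a)^2 = (17 - 12)^2 = 25
Var = 25/12 ≈ 2.083333

2.0833


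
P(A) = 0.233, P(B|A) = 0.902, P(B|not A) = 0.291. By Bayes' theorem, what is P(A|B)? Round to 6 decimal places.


P(A|B) = P(B|A)*P(A) / P(B), P(B) = P(B|A)*P(A) + P(B|not A)*P(not A)
P(B|A)*P(A) = 0.902 * 0.233 = 0.210166
P(B|not A)*P(not A) = 0.291 * 0.767 = 0.223197
P(B) = 0.210166 + 0.223197 = 0.433363
P(A|B) = 0.210166 / 0.433363 ≈ 0.48496526

0.484965


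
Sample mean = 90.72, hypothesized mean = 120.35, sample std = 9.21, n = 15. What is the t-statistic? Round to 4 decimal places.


t = (xbar - mu0) / (s/sqrt(n))
xbar - mu0 = 90.72 - 120.35 = -29.63
sqrt(15) ≈ 3.87298335
s/sqrt(n) = 9.21 / 3.87298335 ≈ 2.37801177
t = -29.63 / 2.37801177 ≈ -12.459989

-12.4600


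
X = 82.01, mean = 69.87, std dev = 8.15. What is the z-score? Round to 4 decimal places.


z = (X - mu) / sigma
X - mu = 82.01 - 69.87 = 12.14
z = 12.14 / 8.15 = 1214/815 ≈ 1.489571

1.4896


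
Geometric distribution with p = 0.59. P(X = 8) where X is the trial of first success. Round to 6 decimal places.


P = (1-p)^(k-1) * p
(1-p)^(k-1) = 0.41^7 ≈ 0.001947543
P = 0.001947543 * 0.59 ≈ 0.001149050

0.001149


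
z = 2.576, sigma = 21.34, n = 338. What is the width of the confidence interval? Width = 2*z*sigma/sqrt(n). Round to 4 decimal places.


width = 2*z*sigma/sqrt(n)
2*z*sigma = 2 * 2.576 * 21.34 = 109.94368
sqrt(338) ≈ 18.384776
width = 109.94368 / 18.384776 ≈ 5.980148

5.9801


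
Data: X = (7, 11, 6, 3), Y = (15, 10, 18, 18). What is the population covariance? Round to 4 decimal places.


Cov = (1/n)*sum((xi-xbar)(yi-ybar))
n = 4, xbar = 27/4 = 6.75, ybar = 61/4 = 15.25
sum((xi-xbar)(yi-ybar)) = -34.75
Cov = -34.75 / 4 = -8.6875

-8.6875


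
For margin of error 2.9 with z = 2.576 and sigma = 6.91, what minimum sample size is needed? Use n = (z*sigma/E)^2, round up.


z*sigma/E = 2.576 * 6.91 / 2.9 ≈ 6.137986
(z*sigma/E)^2 ≈ 37.674875
round up: n = 38

38


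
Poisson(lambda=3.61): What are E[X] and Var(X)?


E[X] = Var(X) = lambda = 3.61

3.61, 3.61


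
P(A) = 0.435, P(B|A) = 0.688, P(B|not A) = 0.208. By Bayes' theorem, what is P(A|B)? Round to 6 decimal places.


P(A|B) = P(B|A)*P(A) / P(B), P(B) = P(B|A)*P(A) + P(B|not A)*P(not A)
P(B|A)*P(A) = 0.688 * 0.435 = 0.29928
P(B|not A)*P(not A) = 0.208 * 0.565 = 0.11752
P(B) = 0.29928 + 0.11752 = 0.4168
P(A|B) = 0.29928 / 0.4168 = 3741/5210 ≈ 0.71804223

0.718042


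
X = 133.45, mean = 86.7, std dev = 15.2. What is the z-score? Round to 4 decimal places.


z = (X - mu) / sigma
X - mu = 133.45 - 86.7 = 46.75
z = 46.75 / 15.2 = 935/304 ≈ 3.075658

3.0757


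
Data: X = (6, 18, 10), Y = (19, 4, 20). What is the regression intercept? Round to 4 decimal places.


a = ybar - b*xbar, where b = sum((xi-xbar)(yi-ybar)) / sum((xi-xbar)^2)
n = 3, xbar = 34/3 ≈ 11.333333, ybar = 43/3 ≈ 14.333333
Sxy = sum((xi-xbar)(yi-ybar)) = -304/3 ≈ -101.333333
Sxx = sum((xi-xbar)^2) = 224/3 ≈ 74.666667
b = Sxy / Sxx = -19/14 ≈ -1.357143
a = 14.333333 - (-1.357143) * 11.333333 = 208/7 ≈ 29.714286

29.7143


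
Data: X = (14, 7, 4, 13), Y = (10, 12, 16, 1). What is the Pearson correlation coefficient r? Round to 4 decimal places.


r = sum((xi-xbar)(yi-ybar)) / sqrt(sum((xi-xbar)^2) * sum((yi-ybar)^2))
n = 4, xbar = 38/4 = 9.5, ybar = 39/4 = 9.75
Sxy = sum((xi-xbar)(yi-ybar)) = -69.5
Sxx = sum((xi-xbar)^2) = 69
Syy = sum((yi-ybar)^2) = 120.75
sqrt(Sxx*Syy) ≈ 91.278420
r = Sxy / sqrt(Sxx*Syy) = -69.5 / 91.278420 ≈ -0.761407

-0.7614


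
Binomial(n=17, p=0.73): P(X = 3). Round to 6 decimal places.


P = C(n,k) * p^k * (1-p)^(n-k)
C(17,3) = 680
p^k = 0.73^3 = 0.389017
(1-p)^(n-k) = 0.27^14 ≈ 0.00000001094190
P = 680 * 0.389017 * 0.00000001094190 ≈ 0.000003

0.000003


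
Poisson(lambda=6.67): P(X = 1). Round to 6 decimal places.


P = e^(-lam) * lam^k / k!
e^(-6.67) ≈ 0.001268399
lam^k = 6.67^1 = 6.67
k! = 1! = 1
P = 0.001268399 * 6.67 / 1 ≈ 0.008460

0.008460


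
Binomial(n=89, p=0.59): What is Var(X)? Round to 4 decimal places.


Var = n*p*(1-p) = 89 * 0.59 * 0.41 = 21.5291

21.5291


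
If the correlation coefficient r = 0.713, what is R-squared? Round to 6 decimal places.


R^2 = r^2 = (0.713)^2 = 0.508369

0.508369


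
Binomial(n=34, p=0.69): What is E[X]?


E[X] = n*p = 34 * 0.69 = 23.46

23.46


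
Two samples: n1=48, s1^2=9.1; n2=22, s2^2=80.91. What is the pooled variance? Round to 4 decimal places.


sp^2 = ((n1-1)*s1^2 + (n2-1)*s2^2)/(n1+n2-2)
(n1-1)*s1^2 = 47 * 9.1 = 427.7
(n2-1)*s2^2 = 21 * 80.91 = 1699.11
numerator = 427.7 + 1699.11 = 2126.81
n1+n2-2 = 68
sp^2 = 2126.81 / 68 = 212681/6800 ≈ 31.276618

31.2766


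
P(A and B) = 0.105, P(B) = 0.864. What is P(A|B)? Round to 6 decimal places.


P(A|B) = P(A and B) / P(B) = 0.105 / 0.864 = 35/288 ≈ 0.12152778

0.121528


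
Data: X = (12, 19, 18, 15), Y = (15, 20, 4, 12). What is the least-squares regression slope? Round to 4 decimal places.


b = sum((xi-xbar)(yi-ybar)) / sum((xi-xbar)^2)
n = 4, xbar = 64/4 = 16, ybar = 51/4 = 12.75
Sxy = sum((xi-xbar)(yi-ybar)) = -4
Sxx = sum((xi-xbar)^2) = 30
b = Sxy / Sxx = -2/15 ≈ -0.133333

-0.1333


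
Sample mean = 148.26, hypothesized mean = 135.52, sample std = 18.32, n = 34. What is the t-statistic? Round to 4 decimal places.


t = (xbar - mu0) / (s/sqrt(n))
xbar - mu0 = 148.26 - 135.52 = 12.74
sqrt(34) ≈ 5.83095189
s/sqrt(n) = 18.32 / 5.83095189 ≈ 3.14185408
t = 12.74 / 3.14185408 ≈ 4.054931

4.0549


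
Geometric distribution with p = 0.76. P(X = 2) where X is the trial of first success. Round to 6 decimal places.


P = (1-p)^(k-1) * p
(1-p)^(k-1) = 0.24^1 = 0.24
P = 0.24 * 0.76 = 0.1824

0.182400


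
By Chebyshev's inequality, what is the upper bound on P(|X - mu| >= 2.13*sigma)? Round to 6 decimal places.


P <= 1/k^2
k^2 = 2.13^2 = 4.5369
1/k^2 = 1 / 4.5369 ≈ 0.22041482

0.220415


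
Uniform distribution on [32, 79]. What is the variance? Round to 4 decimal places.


Var = (b-a)^2 / 12
(b-a)^2 = (79 - 32)^2 = 2209
Var = 2209/12 ≈ 184.083333

184.0833


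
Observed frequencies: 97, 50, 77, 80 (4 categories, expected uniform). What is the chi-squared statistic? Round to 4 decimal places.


chi2 = sum((O-E)^2/E), E = total/4
total = 304, E = 304/4 = 76
(97 - 76)^2 / 76 = 441 / 76 = 441/76 ≈ 5.802632
(50 - 76)^2 / 76 = 676 / 76 = 169/19 ≈ 8.894737
(77 - 76)^2 / 76 = 1 / 76 = 1/76 ≈ 0.013158
(80 - 76)^2 / 76 = 16 / 76 = 4/19 ≈ 0.210526
chi2 = 567/38 ≈ 14.921053

14.9211


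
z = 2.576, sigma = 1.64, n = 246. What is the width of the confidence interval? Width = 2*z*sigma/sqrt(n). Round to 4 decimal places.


width = 2*z*sigma/sqrt(n)
2*z*sigma = 2 * 2.576 * 1.64 = 8.44928
sqrt(246) ≈ 15.684387
width = 8.44928 / 15.684387 ≈ 0.538706

0.5387


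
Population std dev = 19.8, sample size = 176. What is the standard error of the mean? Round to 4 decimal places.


SE = sigma / sqrt(n)
sqrt(176) ≈ 13.266499
SE = 19.8 / 13.266499 ≈ 1.492481

1.4925


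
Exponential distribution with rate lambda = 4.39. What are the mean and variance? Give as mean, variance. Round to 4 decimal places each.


mean = 1/lam, var = 1/lam^2
mean = 1 / 4.39 = 100/439 ≈ 0.227790
lam^2 = 4.39^2 = 19.2721
var = 1 / 19.2721 ≈ 0.051888

0.2278, 0.0519


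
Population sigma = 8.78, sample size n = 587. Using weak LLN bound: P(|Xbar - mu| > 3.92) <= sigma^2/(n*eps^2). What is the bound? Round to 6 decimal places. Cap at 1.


bound = min(1, sigma^2/(n*eps^2))
sigma^2 = 8.78^2 = 77.0884
n*eps^2 = 587 * 3.92^2 = 587 * 15.3664 = 9020.0768
sigma^2/(n*eps^2) = 77.0884 / 9020.0768 ≈ 0.00854631

0.008546


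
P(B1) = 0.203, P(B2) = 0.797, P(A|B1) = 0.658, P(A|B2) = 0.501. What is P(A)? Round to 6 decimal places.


P(A) = P(A|B1)*P(B1) + P(A|B2)*P(B2)
P(A|B1)*P(B1) = 0.658 * 0.203 = 0.133574
P(A|B2)*P(B2) = 0.501 * 0.797 = 0.399297
P(A) = 0.133574 + 0.399297 = 0.532871

0.532871


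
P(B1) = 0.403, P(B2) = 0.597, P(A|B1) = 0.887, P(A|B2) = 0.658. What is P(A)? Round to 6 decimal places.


P(A) = P(A|B1)*P(B1) + P(A|B2)*P(B2)
P(A|B1)*P(B1) = 0.887 * 0.403 = 0.357461
P(A|B2)*P(B2) = 0.658 * 0.597 = 0.392826
P(A) = 0.357461 + 0.392826 = 0.750287

0.750287


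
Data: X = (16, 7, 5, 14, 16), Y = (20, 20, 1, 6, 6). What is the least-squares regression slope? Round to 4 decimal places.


b = sum((xi-xbar)(yi-ybar)) / sum((xi-xbar)^2)
n = 5, xbar = 58/5 = 11.6, ybar = 53/5 = 10.6
Sxy = sum((xi-xbar)(yi-ybar)) = 30.2
Sxx = sum((xi-xbar)^2) = 109.2
b = Sxy / Sxx = 151/546 ≈ 0.276557

0.2766


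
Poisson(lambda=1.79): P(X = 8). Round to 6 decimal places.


P = e^(-lam) * lam^k / k!
e^(-1.79) ≈ 0.1669602
lam^k = 1.79^8 ≈ 105.396029
k! = 8! = 40320
P = 0.1669602 * 105.396029 / 40320 ≈ 0.000436

0.000436


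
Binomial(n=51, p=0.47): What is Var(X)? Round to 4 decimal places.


Var = n*p*(1-p) = 51 * 0.47 * 0.53 = 12.7041

12.7041


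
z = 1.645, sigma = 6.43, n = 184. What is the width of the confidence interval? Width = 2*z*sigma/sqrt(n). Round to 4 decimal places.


width = 2*z*sigma/sqrt(n)
2*z*sigma = 2 * 1.645 * 6.43 = 21.1547
sqrt(184) ≈ 13.564660
width = 21.1547 / 13.564660 ≈ 1.559545

1.5595


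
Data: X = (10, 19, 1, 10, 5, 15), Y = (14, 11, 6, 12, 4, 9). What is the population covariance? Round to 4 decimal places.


Cov = (1/n)*sum((xi-xbar)(yi-ybar))
n = 6, xbar = 60/6 = 10, ybar = 56/6 = 28/3 ≈ 9.333333
sum((xi-xbar)(yi-ybar)) = 70
Cov = 70 / 6 = 35/3 ≈ 11.666667

11.6667


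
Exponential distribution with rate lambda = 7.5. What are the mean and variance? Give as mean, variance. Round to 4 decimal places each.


mean = 1/lam, var = 1/lam^2
mean = 1 / 7.5 = 2/15 ≈ 0.133333
lam^2 = 7.5^2 = 56.25
var = 1 / 56.25 = 4/225 ≈ 0.017778

0.1333, 0.0178


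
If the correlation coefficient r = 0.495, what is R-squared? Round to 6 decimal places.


R^2 = r^2 = (0.495)^2 = 0.245025

0.245025


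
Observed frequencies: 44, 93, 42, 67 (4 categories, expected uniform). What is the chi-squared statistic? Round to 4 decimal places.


chi2 = sum((O-E)^2/E), E = total/4
total = 246, E = 246/4 = 61.5
(44 - 61.5)^2 / 61.5 = 306.25 / 61.5 = 1225/246 ≈ 4.979675
(93 - 61.5)^2 / 61.5 = 992.25 / 61.5 = 1323/82 ≈ 16.134146
(42 - 61.5)^2 / 61.5 = 380.25 / 61.5 = 507/82 ≈ 6.182927
(67 - 61.5)^2 / 61.5 = 30.25 / 61.5 = 121/246 ≈ 0.491870
chi2 = 3418/123 ≈ 27.788618

27.7886


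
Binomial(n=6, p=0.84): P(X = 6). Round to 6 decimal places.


P = C(n,k) * p^k * (1-p)^(n-k)
C(6,6) = 1
p^k = 0.84^6 ≈ 0.3512980
(1-p)^(n-k) = 0.16^0 = 1
P = 1 * 0.3512980 * 1 ≈ 0.351298

0.351298


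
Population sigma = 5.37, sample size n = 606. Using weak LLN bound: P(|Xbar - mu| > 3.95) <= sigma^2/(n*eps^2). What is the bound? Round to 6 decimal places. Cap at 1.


bound = min(1, sigma^2/(n*eps^2))
sigma^2 = 5.37^2 = 28.8369
n*eps^2 = 606 * 3.95^2 = 606 * 15.6025 = 9455.115
sigma^2/(n*eps^2) = 28.8369 / 9455.115 ≈ 0.00304987

0.003050


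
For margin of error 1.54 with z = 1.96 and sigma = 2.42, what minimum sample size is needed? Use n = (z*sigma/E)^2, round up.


z*sigma/E = 1.96 * 2.42 / 1.54 = 3.08
(z*sigma/E)^2 = 9.4864
round up: n = 10

10


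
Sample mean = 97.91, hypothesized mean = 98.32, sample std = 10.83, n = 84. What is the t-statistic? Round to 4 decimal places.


t = (xbar - mu0) / (s/sqrt(n))
xbar - mu0 = 97.91 - 98.32 = -0.41
sqrt(84) ≈ 9.16515139
s/sqrt(n) = 10.83 / 9.16515139 ≈ 1.18164988
t = -0.41 / 1.18164988 ≈ -0.346972

-0.3470


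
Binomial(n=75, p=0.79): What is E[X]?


E[X] = n*p = 75 * 0.79 = 59.25

59.25


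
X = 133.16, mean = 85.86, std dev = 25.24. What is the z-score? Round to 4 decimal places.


z = (X - mu) / sigma
X - mu = 133.16 - 85.86 = 47.3
z = 47.3 / 25.24 = 2365/1262 ≈ 1.874010

1.8740


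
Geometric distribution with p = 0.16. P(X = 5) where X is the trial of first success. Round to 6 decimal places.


P = (1-p)^(k-1) * p
(1-p)^(k-1) = 0.84^4 ≈ 0.4978714
P = 0.4978714 * 0.16 ≈ 0.07965942

0.079659


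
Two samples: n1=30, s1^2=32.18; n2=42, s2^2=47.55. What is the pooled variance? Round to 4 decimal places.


sp^2 = ((n1-1)*s1^2 + (n2-1)*s2^2)/(n1+n2-2)
(n1-1)*s1^2 = 29 * 32.18 = 933.22
(n2-1)*s2^2 = 41 * 47.55 = 1949.55
numerator = 933.22 + 1949.55 = 2882.77
n1+n2-2 = 70
sp^2 = 2882.77 / 70 = 288277/7000 ≈ 41.182429

41.1824


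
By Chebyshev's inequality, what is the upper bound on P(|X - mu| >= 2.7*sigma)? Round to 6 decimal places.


P <= 1/k^2
k^2 = 2.7^2 = 7.29
1/k^2 = 1 / 7.29 = 100/729 ≈ 0.13717421

0.137174


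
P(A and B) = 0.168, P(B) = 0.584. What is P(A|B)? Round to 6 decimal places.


P(A|B) = P(A and B) / P(B) = 0.168 / 0.584 = 21/73 ≈ 0.28767123

0.287671


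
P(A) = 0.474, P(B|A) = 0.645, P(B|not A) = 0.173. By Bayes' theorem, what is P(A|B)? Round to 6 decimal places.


P(A|B) = P(B|A)*P(A) / P(B), P(B) = P(B|A)*P(A) + P(B|not A)*P(not A)
P(B|A)*P(A) = 0.645 * 0.474 = 0.30573
P(B|not A)*P(not A) = 0.173 * 0.526 = 0.090998
P(B) = 0.30573 + 0.090998 = 0.396728
P(A|B) = 0.30573 / 0.396728 ≈ 0.77062874

0.770629


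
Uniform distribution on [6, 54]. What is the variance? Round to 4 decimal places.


Var = (b-a)^2 / 12
(b-a)^2 = (54 - 6)^2 = 2304
Var = 2304/12 = 192

192.0000


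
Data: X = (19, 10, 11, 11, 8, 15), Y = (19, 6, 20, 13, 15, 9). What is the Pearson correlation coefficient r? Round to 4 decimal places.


r = sum((xi-xbar)(yi-ybar)) / sqrt(sum((xi-xbar)^2) * sum((yi-ybar)^2))
n = 6, xbar = 74/6 = 37/3 ≈ 12.333333, ybar = 82/6 = 41/3 ≈ 13.666667
Sxy = sum((xi-xbar)(yi-ybar)) = 83/3 ≈ 27.666667
Sxx = sum((xi-xbar)^2) = 238/3 ≈ 79.333333
Syy = sum((yi-ybar)^2) = 454/3 ≈ 151.333333
sqrt(Sxx*Syy) ≈ 109.570880
r = Sxy / sqrt(Sxx*Syy) = 27.666667 / 109.570880 ≈ 0.252500

0.2525


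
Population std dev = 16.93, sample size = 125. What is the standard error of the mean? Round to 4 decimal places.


SE = sigma / sqrt(n)
sqrt(125) ≈ 11.180340
SE = 16.93 / 11.180340 ≈ 1.514265

1.5143


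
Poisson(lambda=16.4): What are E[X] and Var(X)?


E[X] = Var(X) = lambda = 16.4

16.4, 16.4


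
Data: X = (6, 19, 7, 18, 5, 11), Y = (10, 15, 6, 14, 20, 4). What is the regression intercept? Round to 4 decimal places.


a = ybar - b*xbar, where b = sum((xi-xbar)(yi-ybar)) / sum((xi-xbar)^2)
n = 6, xbar = 66/6 = 11, ybar = 69/6 = 11.5
Sxy = sum((xi-xbar)(yi-ybar)) = 24
Sxx = sum((xi-xbar)^2) = 190
b = Sxy / Sxx = 12/95 ≈ 0.126316
a = 11.5 - 0.126316 * 11 = 1921/190 ≈ 10.110526

10.1105


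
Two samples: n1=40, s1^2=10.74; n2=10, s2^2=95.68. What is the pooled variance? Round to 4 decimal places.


sp^2 = ((n1-1)*s1^2 + (n2-1)*s2^2)/(n1+n2-2)
(n1-1)*s1^2 = 39 * 10.74 = 418.86
(n2-1)*s2^2 = 9 * 95.68 = 861.12
numerator = 418.86 + 861.12 = 1279.98
n1+n2-2 = 48
sp^2 = 1279.98 / 48 = 26.66625

26.6663


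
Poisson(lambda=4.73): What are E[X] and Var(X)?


E[X] = Var(X) = lambda = 4.73

4.73, 4.73


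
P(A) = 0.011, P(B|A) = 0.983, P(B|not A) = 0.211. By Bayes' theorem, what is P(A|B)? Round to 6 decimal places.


P(A|B) = P(B|A)*P(A) / P(B), P(B) = P(B|A)*P(A) + P(B|not A)*P(not A)
P(B|A)*P(A) = 0.983 * 0.011 = 0.010813
P(B|not A)*P(not A) = 0.211 * 0.989 = 0.208679
P(B) = 0.010813 + 0.208679 = 0.219492
P(A|B) = 0.010813 / 0.219492 ≈ 0.04926375

0.049264


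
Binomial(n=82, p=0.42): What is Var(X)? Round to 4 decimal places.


Var = n*p*(1-p) = 82 * 0.42 * 0.58 = 19.9752

19.9752


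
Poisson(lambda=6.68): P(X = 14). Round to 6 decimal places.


P = e^(-lam) * lam^k / k!
e^(-6.68) ≈ 0.001255778
lam^k = 6.68^14 ≈ 352265794523.588270
k! = 14! = 87178291200
P = 0.001255778 * 352265794523.588270 / 87178291200 ≈ 0.005074

0.005074


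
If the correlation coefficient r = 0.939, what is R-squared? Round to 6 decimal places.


R^2 = r^2 = (0.939)^2 = 0.881721

0.881721


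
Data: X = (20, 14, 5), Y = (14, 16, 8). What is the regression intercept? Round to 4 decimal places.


a = ybar - b*xbar, where b = sum((xi-xbar)(yi-ybar)) / sum((xi-xbar)^2)
n = 3, xbar = 39/3 = 13, ybar = 38/3 ≈ 12.666667
Sxy = sum((xi-xbar)(yi-ybar)) = 50
Sxx = sum((xi-xbar)^2) = 114
b = Sxy / Sxx = 25/57 ≈ 0.438596
a = 12.666667 - 0.438596 * 13 = 397/57 ≈ 6.964912

6.9649


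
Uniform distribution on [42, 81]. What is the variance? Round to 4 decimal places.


Var = (b-a)^2 / 12
(b-a)^2 = (81 - 42)^2 = 1521
Var = 1521/12 = 126.75

126.7500


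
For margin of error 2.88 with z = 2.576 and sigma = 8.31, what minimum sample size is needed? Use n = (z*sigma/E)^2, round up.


z*sigma/E = 2.576 * 8.31 / 2.88 = 44597/6000 ≈ 7.432833
(z*sigma/E)^2 ≈ 55.247011
round up: n = 56

56


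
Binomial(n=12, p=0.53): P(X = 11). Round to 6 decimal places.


P = C(n,k) * p^k * (1-p)^(n-k)
C(12,11) = 12
p^k = 0.53^11 ≈ 0.0009269036
(1-p)^(n-k) = 0.47^1 = 0.47
P = 12 * 0.0009269036 * 0.47 ≈ 0.005228

0.005228


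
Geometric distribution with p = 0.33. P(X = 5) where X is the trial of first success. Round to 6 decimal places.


P = (1-p)^(k-1) * p
(1-p)^(k-1) = 0.67^4 ≈ 0.2015112
P = 0.2015112 * 0.33 ≈ 0.06649870

0.066499


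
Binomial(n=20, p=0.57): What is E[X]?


E[X] = n*p = 20 * 0.57 = 11.4

11.4


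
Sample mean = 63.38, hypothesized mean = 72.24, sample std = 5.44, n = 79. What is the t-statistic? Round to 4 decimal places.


t = (xbar - mu0) / (s/sqrt(n))
xbar - mu0 = 63.38 - 72.24 = -8.86
sqrt(79) ≈ 8.88819442
s/sqrt(n) = 5.44 / 8.88819442 ≈ 0.61204782
t = -8.86 / 0.61204782 ≈ -14.475993

-14.4760
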